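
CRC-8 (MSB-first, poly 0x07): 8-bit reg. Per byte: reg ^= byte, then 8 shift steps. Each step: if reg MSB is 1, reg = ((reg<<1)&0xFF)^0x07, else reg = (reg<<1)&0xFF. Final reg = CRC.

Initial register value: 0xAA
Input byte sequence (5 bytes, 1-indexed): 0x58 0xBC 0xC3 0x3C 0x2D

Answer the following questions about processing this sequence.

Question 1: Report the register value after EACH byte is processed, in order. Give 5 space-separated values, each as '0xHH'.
0xD0 0x03 0x4E 0x59 0x4B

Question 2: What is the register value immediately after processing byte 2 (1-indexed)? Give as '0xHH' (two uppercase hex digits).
Answer: 0x03

Derivation:
After byte 1 (0x58): reg=0xD0
After byte 2 (0xBC): reg=0x03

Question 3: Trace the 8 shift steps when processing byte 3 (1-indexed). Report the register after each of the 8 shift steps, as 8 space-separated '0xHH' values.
Answer: 0x87 0x09 0x12 0x24 0x48 0x90 0x27 0x4E

Derivation:
After byte 1 (0x58): reg=0xD0
After byte 2 (0xBC): reg=0x03
Register before byte 3: 0x03
After XOR with byte 0xC3: 0xC0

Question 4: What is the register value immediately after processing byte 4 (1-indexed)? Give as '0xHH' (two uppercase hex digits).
After byte 1 (0x58): reg=0xD0
After byte 2 (0xBC): reg=0x03
After byte 3 (0xC3): reg=0x4E
After byte 4 (0x3C): reg=0x59

Answer: 0x59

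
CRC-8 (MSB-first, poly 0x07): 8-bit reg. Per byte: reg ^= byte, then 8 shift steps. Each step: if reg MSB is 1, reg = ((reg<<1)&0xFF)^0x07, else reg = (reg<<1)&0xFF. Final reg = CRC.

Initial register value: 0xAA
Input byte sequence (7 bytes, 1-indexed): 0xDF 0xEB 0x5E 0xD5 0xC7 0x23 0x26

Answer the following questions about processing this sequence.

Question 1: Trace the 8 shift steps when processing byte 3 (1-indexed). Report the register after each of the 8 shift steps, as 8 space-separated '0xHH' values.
After byte 1 (0xDF): reg=0x4C
After byte 2 (0xEB): reg=0x7C
Register before byte 3: 0x7C
After XOR with byte 0x5E: 0x22

Answer: 0x44 0x88 0x17 0x2E 0x5C 0xB8 0x77 0xEE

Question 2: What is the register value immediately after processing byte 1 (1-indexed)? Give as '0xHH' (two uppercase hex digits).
Answer: 0x4C

Derivation:
After byte 1 (0xDF): reg=0x4C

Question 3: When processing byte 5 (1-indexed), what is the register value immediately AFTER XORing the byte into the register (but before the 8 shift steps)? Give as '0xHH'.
Answer: 0x66

Derivation:
Register before byte 5: 0xA1
Byte 5: 0xC7
0xA1 XOR 0xC7 = 0x66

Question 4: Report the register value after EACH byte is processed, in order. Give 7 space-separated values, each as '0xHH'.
0x4C 0x7C 0xEE 0xA1 0x35 0x62 0xDB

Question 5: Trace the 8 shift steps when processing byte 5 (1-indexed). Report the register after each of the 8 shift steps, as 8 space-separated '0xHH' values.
Answer: 0xCC 0x9F 0x39 0x72 0xE4 0xCF 0x99 0x35

Derivation:
After byte 1 (0xDF): reg=0x4C
After byte 2 (0xEB): reg=0x7C
After byte 3 (0x5E): reg=0xEE
After byte 4 (0xD5): reg=0xA1
Register before byte 5: 0xA1
After XOR with byte 0xC7: 0x66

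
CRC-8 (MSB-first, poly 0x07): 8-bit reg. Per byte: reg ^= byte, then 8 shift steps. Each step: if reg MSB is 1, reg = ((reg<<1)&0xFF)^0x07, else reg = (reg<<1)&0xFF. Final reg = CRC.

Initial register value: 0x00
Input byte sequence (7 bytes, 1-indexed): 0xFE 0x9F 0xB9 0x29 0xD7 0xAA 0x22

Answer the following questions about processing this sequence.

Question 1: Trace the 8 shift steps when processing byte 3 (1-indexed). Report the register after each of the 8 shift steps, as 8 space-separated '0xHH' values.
Answer: 0x59 0xB2 0x63 0xC6 0x8B 0x11 0x22 0x44

Derivation:
After byte 1 (0xFE): reg=0xF4
After byte 2 (0x9F): reg=0x16
Register before byte 3: 0x16
After XOR with byte 0xB9: 0xAF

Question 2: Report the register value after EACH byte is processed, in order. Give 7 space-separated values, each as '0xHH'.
0xF4 0x16 0x44 0x04 0x37 0xDA 0xE6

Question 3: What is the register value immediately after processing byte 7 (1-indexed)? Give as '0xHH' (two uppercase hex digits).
Answer: 0xE6

Derivation:
After byte 1 (0xFE): reg=0xF4
After byte 2 (0x9F): reg=0x16
After byte 3 (0xB9): reg=0x44
After byte 4 (0x29): reg=0x04
After byte 5 (0xD7): reg=0x37
After byte 6 (0xAA): reg=0xDA
After byte 7 (0x22): reg=0xE6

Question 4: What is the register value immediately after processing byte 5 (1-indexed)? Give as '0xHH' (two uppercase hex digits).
After byte 1 (0xFE): reg=0xF4
After byte 2 (0x9F): reg=0x16
After byte 3 (0xB9): reg=0x44
After byte 4 (0x29): reg=0x04
After byte 5 (0xD7): reg=0x37

Answer: 0x37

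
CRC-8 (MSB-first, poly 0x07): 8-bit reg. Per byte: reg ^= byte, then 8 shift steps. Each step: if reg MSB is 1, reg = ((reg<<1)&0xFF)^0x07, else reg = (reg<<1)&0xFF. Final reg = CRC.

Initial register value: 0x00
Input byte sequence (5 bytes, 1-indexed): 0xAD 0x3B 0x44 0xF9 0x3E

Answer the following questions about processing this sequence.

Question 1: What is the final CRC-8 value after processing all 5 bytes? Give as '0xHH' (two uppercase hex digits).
After byte 1 (0xAD): reg=0x4A
After byte 2 (0x3B): reg=0x50
After byte 3 (0x44): reg=0x6C
After byte 4 (0xF9): reg=0xE2
After byte 5 (0x3E): reg=0x1A

Answer: 0x1A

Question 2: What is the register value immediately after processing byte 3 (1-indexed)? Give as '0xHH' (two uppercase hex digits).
After byte 1 (0xAD): reg=0x4A
After byte 2 (0x3B): reg=0x50
After byte 3 (0x44): reg=0x6C

Answer: 0x6C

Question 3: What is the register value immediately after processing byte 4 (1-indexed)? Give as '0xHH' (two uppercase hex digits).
After byte 1 (0xAD): reg=0x4A
After byte 2 (0x3B): reg=0x50
After byte 3 (0x44): reg=0x6C
After byte 4 (0xF9): reg=0xE2

Answer: 0xE2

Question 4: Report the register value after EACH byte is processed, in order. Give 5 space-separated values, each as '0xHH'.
0x4A 0x50 0x6C 0xE2 0x1A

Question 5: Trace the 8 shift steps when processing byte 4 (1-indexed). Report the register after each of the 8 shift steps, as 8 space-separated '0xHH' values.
Answer: 0x2D 0x5A 0xB4 0x6F 0xDE 0xBB 0x71 0xE2

Derivation:
After byte 1 (0xAD): reg=0x4A
After byte 2 (0x3B): reg=0x50
After byte 3 (0x44): reg=0x6C
Register before byte 4: 0x6C
After XOR with byte 0xF9: 0x95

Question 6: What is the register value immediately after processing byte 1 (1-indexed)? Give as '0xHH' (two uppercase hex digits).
Answer: 0x4A

Derivation:
After byte 1 (0xAD): reg=0x4A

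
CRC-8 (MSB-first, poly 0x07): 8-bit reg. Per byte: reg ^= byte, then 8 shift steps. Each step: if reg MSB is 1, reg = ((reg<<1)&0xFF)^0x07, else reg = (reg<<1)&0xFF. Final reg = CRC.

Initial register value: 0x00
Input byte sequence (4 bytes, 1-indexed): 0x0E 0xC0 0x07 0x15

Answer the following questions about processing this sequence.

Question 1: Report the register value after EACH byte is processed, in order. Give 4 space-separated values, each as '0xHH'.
0x2A 0x98 0xD4 0x49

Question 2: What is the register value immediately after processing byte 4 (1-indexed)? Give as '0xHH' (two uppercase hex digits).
After byte 1 (0x0E): reg=0x2A
After byte 2 (0xC0): reg=0x98
After byte 3 (0x07): reg=0xD4
After byte 4 (0x15): reg=0x49

Answer: 0x49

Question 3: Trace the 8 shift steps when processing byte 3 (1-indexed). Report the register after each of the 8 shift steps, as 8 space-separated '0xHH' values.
After byte 1 (0x0E): reg=0x2A
After byte 2 (0xC0): reg=0x98
Register before byte 3: 0x98
After XOR with byte 0x07: 0x9F

Answer: 0x39 0x72 0xE4 0xCF 0x99 0x35 0x6A 0xD4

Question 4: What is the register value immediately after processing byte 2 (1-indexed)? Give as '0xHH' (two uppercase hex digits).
After byte 1 (0x0E): reg=0x2A
After byte 2 (0xC0): reg=0x98

Answer: 0x98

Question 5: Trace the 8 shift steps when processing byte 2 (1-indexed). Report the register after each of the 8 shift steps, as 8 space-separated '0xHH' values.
Answer: 0xD3 0xA1 0x45 0x8A 0x13 0x26 0x4C 0x98

Derivation:
After byte 1 (0x0E): reg=0x2A
Register before byte 2: 0x2A
After XOR with byte 0xC0: 0xEA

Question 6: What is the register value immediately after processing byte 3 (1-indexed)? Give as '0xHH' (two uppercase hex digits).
Answer: 0xD4

Derivation:
After byte 1 (0x0E): reg=0x2A
After byte 2 (0xC0): reg=0x98
After byte 3 (0x07): reg=0xD4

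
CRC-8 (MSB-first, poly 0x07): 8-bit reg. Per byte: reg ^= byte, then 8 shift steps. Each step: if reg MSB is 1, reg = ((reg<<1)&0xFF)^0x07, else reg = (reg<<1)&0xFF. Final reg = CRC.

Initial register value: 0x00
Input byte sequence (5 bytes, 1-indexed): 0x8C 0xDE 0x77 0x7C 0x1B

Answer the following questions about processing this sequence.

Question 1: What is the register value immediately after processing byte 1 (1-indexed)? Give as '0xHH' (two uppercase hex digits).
Answer: 0xAD

Derivation:
After byte 1 (0x8C): reg=0xAD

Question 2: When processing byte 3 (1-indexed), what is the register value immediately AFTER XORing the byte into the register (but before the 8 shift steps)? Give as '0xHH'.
Register before byte 3: 0x5E
Byte 3: 0x77
0x5E XOR 0x77 = 0x29

Answer: 0x29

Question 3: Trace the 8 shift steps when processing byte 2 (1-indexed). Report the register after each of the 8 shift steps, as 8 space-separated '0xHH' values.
Answer: 0xE6 0xCB 0x91 0x25 0x4A 0x94 0x2F 0x5E

Derivation:
After byte 1 (0x8C): reg=0xAD
Register before byte 2: 0xAD
After XOR with byte 0xDE: 0x73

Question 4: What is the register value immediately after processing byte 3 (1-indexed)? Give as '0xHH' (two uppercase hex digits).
After byte 1 (0x8C): reg=0xAD
After byte 2 (0xDE): reg=0x5E
After byte 3 (0x77): reg=0xDF

Answer: 0xDF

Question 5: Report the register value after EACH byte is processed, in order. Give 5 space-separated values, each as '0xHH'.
0xAD 0x5E 0xDF 0x60 0x66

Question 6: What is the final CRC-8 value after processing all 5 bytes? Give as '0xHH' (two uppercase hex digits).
Answer: 0x66

Derivation:
After byte 1 (0x8C): reg=0xAD
After byte 2 (0xDE): reg=0x5E
After byte 3 (0x77): reg=0xDF
After byte 4 (0x7C): reg=0x60
After byte 5 (0x1B): reg=0x66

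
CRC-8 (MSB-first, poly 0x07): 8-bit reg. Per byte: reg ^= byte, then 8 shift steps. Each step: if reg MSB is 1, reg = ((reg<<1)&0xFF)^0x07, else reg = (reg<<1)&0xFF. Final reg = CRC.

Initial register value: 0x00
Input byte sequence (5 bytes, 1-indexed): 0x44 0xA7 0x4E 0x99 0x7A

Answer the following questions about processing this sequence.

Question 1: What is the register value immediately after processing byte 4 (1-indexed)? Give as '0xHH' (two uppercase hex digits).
Answer: 0xD6

Derivation:
After byte 1 (0x44): reg=0xDB
After byte 2 (0xA7): reg=0x73
After byte 3 (0x4E): reg=0xB3
After byte 4 (0x99): reg=0xD6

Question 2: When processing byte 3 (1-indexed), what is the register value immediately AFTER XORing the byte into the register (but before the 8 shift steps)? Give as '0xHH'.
Register before byte 3: 0x73
Byte 3: 0x4E
0x73 XOR 0x4E = 0x3D

Answer: 0x3D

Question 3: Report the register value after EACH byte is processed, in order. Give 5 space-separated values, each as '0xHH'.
0xDB 0x73 0xB3 0xD6 0x4D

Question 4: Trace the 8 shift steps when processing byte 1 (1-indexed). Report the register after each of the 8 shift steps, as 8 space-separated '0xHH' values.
Answer: 0x88 0x17 0x2E 0x5C 0xB8 0x77 0xEE 0xDB

Derivation:
Register before byte 1: 0x00
After XOR with byte 0x44: 0x44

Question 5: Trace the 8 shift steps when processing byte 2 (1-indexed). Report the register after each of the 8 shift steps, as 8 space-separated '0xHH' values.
After byte 1 (0x44): reg=0xDB
Register before byte 2: 0xDB
After XOR with byte 0xA7: 0x7C

Answer: 0xF8 0xF7 0xE9 0xD5 0xAD 0x5D 0xBA 0x73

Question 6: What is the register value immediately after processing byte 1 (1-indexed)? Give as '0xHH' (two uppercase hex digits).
Answer: 0xDB

Derivation:
After byte 1 (0x44): reg=0xDB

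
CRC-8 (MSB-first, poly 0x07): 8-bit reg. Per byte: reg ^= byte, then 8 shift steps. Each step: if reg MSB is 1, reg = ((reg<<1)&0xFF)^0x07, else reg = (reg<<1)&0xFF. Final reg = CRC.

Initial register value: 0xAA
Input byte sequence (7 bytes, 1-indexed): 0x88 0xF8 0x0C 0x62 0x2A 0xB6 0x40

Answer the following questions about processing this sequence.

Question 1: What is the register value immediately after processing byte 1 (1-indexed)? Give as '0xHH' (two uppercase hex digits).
Answer: 0xEE

Derivation:
After byte 1 (0x88): reg=0xEE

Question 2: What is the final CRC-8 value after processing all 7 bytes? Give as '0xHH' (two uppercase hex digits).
Answer: 0xB5

Derivation:
After byte 1 (0x88): reg=0xEE
After byte 2 (0xF8): reg=0x62
After byte 3 (0x0C): reg=0x0D
After byte 4 (0x62): reg=0x0A
After byte 5 (0x2A): reg=0xE0
After byte 6 (0xB6): reg=0xA5
After byte 7 (0x40): reg=0xB5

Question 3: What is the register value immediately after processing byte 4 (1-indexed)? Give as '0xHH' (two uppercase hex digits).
After byte 1 (0x88): reg=0xEE
After byte 2 (0xF8): reg=0x62
After byte 3 (0x0C): reg=0x0D
After byte 4 (0x62): reg=0x0A

Answer: 0x0A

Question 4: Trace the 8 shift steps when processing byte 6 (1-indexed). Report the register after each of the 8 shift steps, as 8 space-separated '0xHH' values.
After byte 1 (0x88): reg=0xEE
After byte 2 (0xF8): reg=0x62
After byte 3 (0x0C): reg=0x0D
After byte 4 (0x62): reg=0x0A
After byte 5 (0x2A): reg=0xE0
Register before byte 6: 0xE0
After XOR with byte 0xB6: 0x56

Answer: 0xAC 0x5F 0xBE 0x7B 0xF6 0xEB 0xD1 0xA5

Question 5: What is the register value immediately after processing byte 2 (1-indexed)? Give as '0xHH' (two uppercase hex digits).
After byte 1 (0x88): reg=0xEE
After byte 2 (0xF8): reg=0x62

Answer: 0x62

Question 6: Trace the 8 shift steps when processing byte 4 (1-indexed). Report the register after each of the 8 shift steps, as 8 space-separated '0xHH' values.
Answer: 0xDE 0xBB 0x71 0xE2 0xC3 0x81 0x05 0x0A

Derivation:
After byte 1 (0x88): reg=0xEE
After byte 2 (0xF8): reg=0x62
After byte 3 (0x0C): reg=0x0D
Register before byte 4: 0x0D
After XOR with byte 0x62: 0x6F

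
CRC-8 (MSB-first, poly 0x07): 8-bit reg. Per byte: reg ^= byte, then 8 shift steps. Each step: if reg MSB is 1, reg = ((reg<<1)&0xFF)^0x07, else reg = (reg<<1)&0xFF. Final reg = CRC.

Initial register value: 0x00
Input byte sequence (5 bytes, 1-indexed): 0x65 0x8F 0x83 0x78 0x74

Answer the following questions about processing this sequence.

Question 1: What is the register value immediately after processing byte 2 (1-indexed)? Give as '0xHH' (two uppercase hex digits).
After byte 1 (0x65): reg=0x3C
After byte 2 (0x8F): reg=0x10

Answer: 0x10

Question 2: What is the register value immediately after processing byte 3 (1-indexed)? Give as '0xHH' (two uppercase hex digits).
After byte 1 (0x65): reg=0x3C
After byte 2 (0x8F): reg=0x10
After byte 3 (0x83): reg=0xF0

Answer: 0xF0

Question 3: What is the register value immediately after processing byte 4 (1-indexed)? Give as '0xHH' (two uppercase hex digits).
After byte 1 (0x65): reg=0x3C
After byte 2 (0x8F): reg=0x10
After byte 3 (0x83): reg=0xF0
After byte 4 (0x78): reg=0xB1

Answer: 0xB1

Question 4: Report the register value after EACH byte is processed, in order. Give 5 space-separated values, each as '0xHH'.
0x3C 0x10 0xF0 0xB1 0x55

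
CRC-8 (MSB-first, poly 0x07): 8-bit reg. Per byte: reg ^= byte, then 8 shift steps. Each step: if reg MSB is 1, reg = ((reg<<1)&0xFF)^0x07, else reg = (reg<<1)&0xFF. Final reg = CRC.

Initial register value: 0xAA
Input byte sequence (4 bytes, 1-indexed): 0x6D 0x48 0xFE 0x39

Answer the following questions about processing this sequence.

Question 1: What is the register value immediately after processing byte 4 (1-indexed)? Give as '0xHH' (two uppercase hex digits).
After byte 1 (0x6D): reg=0x5B
After byte 2 (0x48): reg=0x79
After byte 3 (0xFE): reg=0x9C
After byte 4 (0x39): reg=0x72

Answer: 0x72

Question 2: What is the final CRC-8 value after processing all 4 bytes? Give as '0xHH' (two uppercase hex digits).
After byte 1 (0x6D): reg=0x5B
After byte 2 (0x48): reg=0x79
After byte 3 (0xFE): reg=0x9C
After byte 4 (0x39): reg=0x72

Answer: 0x72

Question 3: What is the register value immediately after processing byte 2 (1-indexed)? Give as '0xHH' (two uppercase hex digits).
Answer: 0x79

Derivation:
After byte 1 (0x6D): reg=0x5B
After byte 2 (0x48): reg=0x79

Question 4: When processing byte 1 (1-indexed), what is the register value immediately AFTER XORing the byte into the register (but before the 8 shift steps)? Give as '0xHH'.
Answer: 0xC7

Derivation:
Register before byte 1: 0xAA
Byte 1: 0x6D
0xAA XOR 0x6D = 0xC7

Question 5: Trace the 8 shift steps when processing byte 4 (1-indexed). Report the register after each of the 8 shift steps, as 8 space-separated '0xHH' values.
After byte 1 (0x6D): reg=0x5B
After byte 2 (0x48): reg=0x79
After byte 3 (0xFE): reg=0x9C
Register before byte 4: 0x9C
After XOR with byte 0x39: 0xA5

Answer: 0x4D 0x9A 0x33 0x66 0xCC 0x9F 0x39 0x72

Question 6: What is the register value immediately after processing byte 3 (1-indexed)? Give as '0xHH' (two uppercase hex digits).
Answer: 0x9C

Derivation:
After byte 1 (0x6D): reg=0x5B
After byte 2 (0x48): reg=0x79
After byte 3 (0xFE): reg=0x9C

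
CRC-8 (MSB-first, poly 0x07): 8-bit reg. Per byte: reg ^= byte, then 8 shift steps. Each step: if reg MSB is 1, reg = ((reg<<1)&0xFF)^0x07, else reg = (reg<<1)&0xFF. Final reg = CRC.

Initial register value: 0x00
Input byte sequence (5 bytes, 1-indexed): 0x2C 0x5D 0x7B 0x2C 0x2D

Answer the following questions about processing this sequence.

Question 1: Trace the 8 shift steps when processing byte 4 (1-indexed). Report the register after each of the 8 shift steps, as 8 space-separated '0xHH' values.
Answer: 0x2C 0x58 0xB0 0x67 0xCE 0x9B 0x31 0x62

Derivation:
After byte 1 (0x2C): reg=0xC4
After byte 2 (0x5D): reg=0xC6
After byte 3 (0x7B): reg=0x3A
Register before byte 4: 0x3A
After XOR with byte 0x2C: 0x16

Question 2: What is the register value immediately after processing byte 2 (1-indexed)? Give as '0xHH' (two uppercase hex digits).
After byte 1 (0x2C): reg=0xC4
After byte 2 (0x5D): reg=0xC6

Answer: 0xC6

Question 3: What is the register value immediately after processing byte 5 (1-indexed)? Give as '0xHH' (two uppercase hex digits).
After byte 1 (0x2C): reg=0xC4
After byte 2 (0x5D): reg=0xC6
After byte 3 (0x7B): reg=0x3A
After byte 4 (0x2C): reg=0x62
After byte 5 (0x2D): reg=0xEA

Answer: 0xEA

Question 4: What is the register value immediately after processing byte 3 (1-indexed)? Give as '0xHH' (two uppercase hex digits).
After byte 1 (0x2C): reg=0xC4
After byte 2 (0x5D): reg=0xC6
After byte 3 (0x7B): reg=0x3A

Answer: 0x3A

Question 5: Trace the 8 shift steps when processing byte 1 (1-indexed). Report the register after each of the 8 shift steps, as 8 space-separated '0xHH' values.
Answer: 0x58 0xB0 0x67 0xCE 0x9B 0x31 0x62 0xC4

Derivation:
Register before byte 1: 0x00
After XOR with byte 0x2C: 0x2C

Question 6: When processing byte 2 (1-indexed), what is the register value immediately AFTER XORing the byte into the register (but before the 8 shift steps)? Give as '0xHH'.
Answer: 0x99

Derivation:
Register before byte 2: 0xC4
Byte 2: 0x5D
0xC4 XOR 0x5D = 0x99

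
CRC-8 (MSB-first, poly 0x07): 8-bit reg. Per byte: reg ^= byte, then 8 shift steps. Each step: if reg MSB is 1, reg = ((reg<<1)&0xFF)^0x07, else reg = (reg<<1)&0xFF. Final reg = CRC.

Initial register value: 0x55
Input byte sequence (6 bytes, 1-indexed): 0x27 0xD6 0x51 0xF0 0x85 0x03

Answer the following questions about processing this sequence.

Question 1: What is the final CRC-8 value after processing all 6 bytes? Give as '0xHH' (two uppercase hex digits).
After byte 1 (0x27): reg=0x59
After byte 2 (0xD6): reg=0xA4
After byte 3 (0x51): reg=0xC5
After byte 4 (0xF0): reg=0x8B
After byte 5 (0x85): reg=0x2A
After byte 6 (0x03): reg=0xDF

Answer: 0xDF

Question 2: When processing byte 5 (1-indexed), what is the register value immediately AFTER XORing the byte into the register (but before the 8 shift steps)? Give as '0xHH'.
Register before byte 5: 0x8B
Byte 5: 0x85
0x8B XOR 0x85 = 0x0E

Answer: 0x0E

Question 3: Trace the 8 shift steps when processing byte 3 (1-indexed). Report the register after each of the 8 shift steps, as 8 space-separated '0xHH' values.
After byte 1 (0x27): reg=0x59
After byte 2 (0xD6): reg=0xA4
Register before byte 3: 0xA4
After XOR with byte 0x51: 0xF5

Answer: 0xED 0xDD 0xBD 0x7D 0xFA 0xF3 0xE1 0xC5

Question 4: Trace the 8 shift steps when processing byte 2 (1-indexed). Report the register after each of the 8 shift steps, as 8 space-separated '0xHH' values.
Answer: 0x19 0x32 0x64 0xC8 0x97 0x29 0x52 0xA4

Derivation:
After byte 1 (0x27): reg=0x59
Register before byte 2: 0x59
After XOR with byte 0xD6: 0x8F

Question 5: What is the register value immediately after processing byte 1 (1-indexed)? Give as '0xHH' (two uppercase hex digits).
Answer: 0x59

Derivation:
After byte 1 (0x27): reg=0x59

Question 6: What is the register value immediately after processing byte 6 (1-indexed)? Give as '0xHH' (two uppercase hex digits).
After byte 1 (0x27): reg=0x59
After byte 2 (0xD6): reg=0xA4
After byte 3 (0x51): reg=0xC5
After byte 4 (0xF0): reg=0x8B
After byte 5 (0x85): reg=0x2A
After byte 6 (0x03): reg=0xDF

Answer: 0xDF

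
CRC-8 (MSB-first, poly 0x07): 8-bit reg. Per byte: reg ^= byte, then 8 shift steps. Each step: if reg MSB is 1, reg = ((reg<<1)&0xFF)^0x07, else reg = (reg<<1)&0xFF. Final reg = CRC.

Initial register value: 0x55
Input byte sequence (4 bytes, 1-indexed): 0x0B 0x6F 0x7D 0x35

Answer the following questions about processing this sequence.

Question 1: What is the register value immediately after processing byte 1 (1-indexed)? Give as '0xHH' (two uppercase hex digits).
Answer: 0x9D

Derivation:
After byte 1 (0x0B): reg=0x9D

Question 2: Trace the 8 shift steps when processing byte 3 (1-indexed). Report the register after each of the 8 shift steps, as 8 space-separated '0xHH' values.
After byte 1 (0x0B): reg=0x9D
After byte 2 (0x6F): reg=0xD0
Register before byte 3: 0xD0
After XOR with byte 0x7D: 0xAD

Answer: 0x5D 0xBA 0x73 0xE6 0xCB 0x91 0x25 0x4A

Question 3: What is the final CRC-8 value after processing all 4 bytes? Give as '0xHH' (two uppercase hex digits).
After byte 1 (0x0B): reg=0x9D
After byte 2 (0x6F): reg=0xD0
After byte 3 (0x7D): reg=0x4A
After byte 4 (0x35): reg=0x7A

Answer: 0x7A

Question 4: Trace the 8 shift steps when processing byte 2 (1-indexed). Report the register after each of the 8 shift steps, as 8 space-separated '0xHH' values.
Answer: 0xE3 0xC1 0x85 0x0D 0x1A 0x34 0x68 0xD0

Derivation:
After byte 1 (0x0B): reg=0x9D
Register before byte 2: 0x9D
After XOR with byte 0x6F: 0xF2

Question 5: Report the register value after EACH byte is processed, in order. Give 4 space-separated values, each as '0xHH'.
0x9D 0xD0 0x4A 0x7A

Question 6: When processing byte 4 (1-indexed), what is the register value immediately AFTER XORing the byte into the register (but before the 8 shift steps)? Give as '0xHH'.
Answer: 0x7F

Derivation:
Register before byte 4: 0x4A
Byte 4: 0x35
0x4A XOR 0x35 = 0x7F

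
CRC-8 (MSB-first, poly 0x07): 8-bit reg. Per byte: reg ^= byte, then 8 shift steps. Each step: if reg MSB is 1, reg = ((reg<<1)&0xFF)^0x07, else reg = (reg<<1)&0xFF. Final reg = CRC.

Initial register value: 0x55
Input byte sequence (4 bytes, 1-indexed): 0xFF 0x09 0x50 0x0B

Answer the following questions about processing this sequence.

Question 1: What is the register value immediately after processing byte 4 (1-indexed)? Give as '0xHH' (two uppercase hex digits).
Answer: 0x64

Derivation:
After byte 1 (0xFF): reg=0x5F
After byte 2 (0x09): reg=0xA5
After byte 3 (0x50): reg=0xC5
After byte 4 (0x0B): reg=0x64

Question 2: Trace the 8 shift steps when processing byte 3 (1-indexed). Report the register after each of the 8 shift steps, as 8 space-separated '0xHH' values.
Answer: 0xED 0xDD 0xBD 0x7D 0xFA 0xF3 0xE1 0xC5

Derivation:
After byte 1 (0xFF): reg=0x5F
After byte 2 (0x09): reg=0xA5
Register before byte 3: 0xA5
After XOR with byte 0x50: 0xF5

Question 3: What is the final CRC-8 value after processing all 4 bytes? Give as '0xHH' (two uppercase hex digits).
After byte 1 (0xFF): reg=0x5F
After byte 2 (0x09): reg=0xA5
After byte 3 (0x50): reg=0xC5
After byte 4 (0x0B): reg=0x64

Answer: 0x64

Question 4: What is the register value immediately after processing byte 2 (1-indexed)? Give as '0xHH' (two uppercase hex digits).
Answer: 0xA5

Derivation:
After byte 1 (0xFF): reg=0x5F
After byte 2 (0x09): reg=0xA5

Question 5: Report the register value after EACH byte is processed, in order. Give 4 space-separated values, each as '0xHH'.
0x5F 0xA5 0xC5 0x64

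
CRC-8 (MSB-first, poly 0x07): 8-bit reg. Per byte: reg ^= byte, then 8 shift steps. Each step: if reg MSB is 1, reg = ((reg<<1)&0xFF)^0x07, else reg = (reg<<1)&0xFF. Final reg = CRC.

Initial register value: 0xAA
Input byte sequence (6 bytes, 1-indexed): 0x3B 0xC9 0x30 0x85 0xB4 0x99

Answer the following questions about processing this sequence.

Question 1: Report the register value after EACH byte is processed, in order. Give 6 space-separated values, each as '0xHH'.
0xFE 0x85 0x02 0x9C 0xD8 0xC0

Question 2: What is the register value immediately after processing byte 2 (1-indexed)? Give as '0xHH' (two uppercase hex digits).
After byte 1 (0x3B): reg=0xFE
After byte 2 (0xC9): reg=0x85

Answer: 0x85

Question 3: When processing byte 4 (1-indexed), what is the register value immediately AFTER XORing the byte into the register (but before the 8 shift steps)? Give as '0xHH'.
Register before byte 4: 0x02
Byte 4: 0x85
0x02 XOR 0x85 = 0x87

Answer: 0x87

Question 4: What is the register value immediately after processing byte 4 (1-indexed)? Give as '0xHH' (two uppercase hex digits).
After byte 1 (0x3B): reg=0xFE
After byte 2 (0xC9): reg=0x85
After byte 3 (0x30): reg=0x02
After byte 4 (0x85): reg=0x9C

Answer: 0x9C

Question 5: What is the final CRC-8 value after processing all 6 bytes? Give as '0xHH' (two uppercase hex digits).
After byte 1 (0x3B): reg=0xFE
After byte 2 (0xC9): reg=0x85
After byte 3 (0x30): reg=0x02
After byte 4 (0x85): reg=0x9C
After byte 5 (0xB4): reg=0xD8
After byte 6 (0x99): reg=0xC0

Answer: 0xC0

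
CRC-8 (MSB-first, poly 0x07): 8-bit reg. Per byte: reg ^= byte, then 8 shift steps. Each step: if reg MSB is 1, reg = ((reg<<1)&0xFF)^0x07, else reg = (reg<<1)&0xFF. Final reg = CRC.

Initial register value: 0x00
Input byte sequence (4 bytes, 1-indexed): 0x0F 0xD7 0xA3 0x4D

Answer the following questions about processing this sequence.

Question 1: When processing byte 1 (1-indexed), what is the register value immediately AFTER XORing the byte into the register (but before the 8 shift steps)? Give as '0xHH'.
Answer: 0x0F

Derivation:
Register before byte 1: 0x00
Byte 1: 0x0F
0x00 XOR 0x0F = 0x0F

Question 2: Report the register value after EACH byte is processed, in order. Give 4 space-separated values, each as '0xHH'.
0x2D 0xE8 0xF6 0x28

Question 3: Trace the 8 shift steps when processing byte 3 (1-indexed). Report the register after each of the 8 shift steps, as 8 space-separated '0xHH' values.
Answer: 0x96 0x2B 0x56 0xAC 0x5F 0xBE 0x7B 0xF6

Derivation:
After byte 1 (0x0F): reg=0x2D
After byte 2 (0xD7): reg=0xE8
Register before byte 3: 0xE8
After XOR with byte 0xA3: 0x4B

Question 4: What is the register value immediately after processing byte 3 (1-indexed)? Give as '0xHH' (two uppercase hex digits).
Answer: 0xF6

Derivation:
After byte 1 (0x0F): reg=0x2D
After byte 2 (0xD7): reg=0xE8
After byte 3 (0xA3): reg=0xF6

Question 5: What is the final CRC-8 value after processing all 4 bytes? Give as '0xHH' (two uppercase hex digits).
Answer: 0x28

Derivation:
After byte 1 (0x0F): reg=0x2D
After byte 2 (0xD7): reg=0xE8
After byte 3 (0xA3): reg=0xF6
After byte 4 (0x4D): reg=0x28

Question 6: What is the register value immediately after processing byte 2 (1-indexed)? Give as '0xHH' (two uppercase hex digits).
Answer: 0xE8

Derivation:
After byte 1 (0x0F): reg=0x2D
After byte 2 (0xD7): reg=0xE8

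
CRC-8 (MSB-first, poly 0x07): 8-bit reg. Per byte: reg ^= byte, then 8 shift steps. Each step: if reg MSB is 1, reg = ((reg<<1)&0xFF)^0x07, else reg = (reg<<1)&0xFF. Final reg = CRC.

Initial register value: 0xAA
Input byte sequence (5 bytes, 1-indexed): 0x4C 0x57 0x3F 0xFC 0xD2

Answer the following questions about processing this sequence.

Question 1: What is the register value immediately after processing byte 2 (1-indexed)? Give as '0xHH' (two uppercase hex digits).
After byte 1 (0x4C): reg=0xBC
After byte 2 (0x57): reg=0x9F

Answer: 0x9F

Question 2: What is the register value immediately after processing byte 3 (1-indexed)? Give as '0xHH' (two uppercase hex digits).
Answer: 0x69

Derivation:
After byte 1 (0x4C): reg=0xBC
After byte 2 (0x57): reg=0x9F
After byte 3 (0x3F): reg=0x69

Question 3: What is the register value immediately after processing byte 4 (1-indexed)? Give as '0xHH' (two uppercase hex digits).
Answer: 0xE2

Derivation:
After byte 1 (0x4C): reg=0xBC
After byte 2 (0x57): reg=0x9F
After byte 3 (0x3F): reg=0x69
After byte 4 (0xFC): reg=0xE2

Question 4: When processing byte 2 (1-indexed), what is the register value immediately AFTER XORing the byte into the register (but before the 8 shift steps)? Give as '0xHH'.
Answer: 0xEB

Derivation:
Register before byte 2: 0xBC
Byte 2: 0x57
0xBC XOR 0x57 = 0xEB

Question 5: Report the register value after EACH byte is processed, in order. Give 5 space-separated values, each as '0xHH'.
0xBC 0x9F 0x69 0xE2 0x90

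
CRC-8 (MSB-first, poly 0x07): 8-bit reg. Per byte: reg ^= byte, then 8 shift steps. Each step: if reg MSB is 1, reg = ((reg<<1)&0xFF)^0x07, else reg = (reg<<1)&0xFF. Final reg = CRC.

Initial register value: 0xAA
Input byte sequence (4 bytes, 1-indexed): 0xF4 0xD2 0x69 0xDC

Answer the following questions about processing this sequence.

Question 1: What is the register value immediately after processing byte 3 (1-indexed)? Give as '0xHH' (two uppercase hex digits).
After byte 1 (0xF4): reg=0x9D
After byte 2 (0xD2): reg=0xEA
After byte 3 (0x69): reg=0x80

Answer: 0x80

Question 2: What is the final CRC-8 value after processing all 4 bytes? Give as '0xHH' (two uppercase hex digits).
After byte 1 (0xF4): reg=0x9D
After byte 2 (0xD2): reg=0xEA
After byte 3 (0x69): reg=0x80
After byte 4 (0xDC): reg=0x93

Answer: 0x93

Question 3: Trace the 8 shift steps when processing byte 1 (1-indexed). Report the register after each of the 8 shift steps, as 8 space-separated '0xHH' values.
Answer: 0xBC 0x7F 0xFE 0xFB 0xF1 0xE5 0xCD 0x9D

Derivation:
Register before byte 1: 0xAA
After XOR with byte 0xF4: 0x5E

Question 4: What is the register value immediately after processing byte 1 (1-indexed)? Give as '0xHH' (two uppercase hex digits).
After byte 1 (0xF4): reg=0x9D

Answer: 0x9D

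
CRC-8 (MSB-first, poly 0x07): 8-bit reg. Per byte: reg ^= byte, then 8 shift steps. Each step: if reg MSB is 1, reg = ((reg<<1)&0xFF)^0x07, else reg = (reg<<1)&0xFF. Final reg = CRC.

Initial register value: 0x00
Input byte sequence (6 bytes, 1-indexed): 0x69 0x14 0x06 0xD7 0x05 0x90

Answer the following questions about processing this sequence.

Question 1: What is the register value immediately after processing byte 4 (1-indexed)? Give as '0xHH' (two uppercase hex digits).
Answer: 0xAF

Derivation:
After byte 1 (0x69): reg=0x18
After byte 2 (0x14): reg=0x24
After byte 3 (0x06): reg=0xEE
After byte 4 (0xD7): reg=0xAF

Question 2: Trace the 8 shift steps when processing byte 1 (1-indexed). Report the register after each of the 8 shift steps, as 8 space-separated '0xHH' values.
Answer: 0xD2 0xA3 0x41 0x82 0x03 0x06 0x0C 0x18

Derivation:
Register before byte 1: 0x00
After XOR with byte 0x69: 0x69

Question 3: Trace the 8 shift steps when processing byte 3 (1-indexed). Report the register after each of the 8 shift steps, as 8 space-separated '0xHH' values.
Answer: 0x44 0x88 0x17 0x2E 0x5C 0xB8 0x77 0xEE

Derivation:
After byte 1 (0x69): reg=0x18
After byte 2 (0x14): reg=0x24
Register before byte 3: 0x24
After XOR with byte 0x06: 0x22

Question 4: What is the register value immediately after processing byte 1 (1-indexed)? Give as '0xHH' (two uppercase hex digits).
After byte 1 (0x69): reg=0x18

Answer: 0x18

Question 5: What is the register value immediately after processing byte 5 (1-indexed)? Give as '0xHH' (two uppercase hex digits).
After byte 1 (0x69): reg=0x18
After byte 2 (0x14): reg=0x24
After byte 3 (0x06): reg=0xEE
After byte 4 (0xD7): reg=0xAF
After byte 5 (0x05): reg=0x5F

Answer: 0x5F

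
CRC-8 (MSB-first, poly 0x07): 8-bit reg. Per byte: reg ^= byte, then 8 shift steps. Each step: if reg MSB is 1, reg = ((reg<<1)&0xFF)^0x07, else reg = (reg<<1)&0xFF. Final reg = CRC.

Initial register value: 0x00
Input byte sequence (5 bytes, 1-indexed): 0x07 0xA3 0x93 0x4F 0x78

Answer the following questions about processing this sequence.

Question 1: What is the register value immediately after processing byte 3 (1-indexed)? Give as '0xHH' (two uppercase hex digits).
After byte 1 (0x07): reg=0x15
After byte 2 (0xA3): reg=0x0B
After byte 3 (0x93): reg=0xC1

Answer: 0xC1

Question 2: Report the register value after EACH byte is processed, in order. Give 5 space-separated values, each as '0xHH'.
0x15 0x0B 0xC1 0xA3 0x0F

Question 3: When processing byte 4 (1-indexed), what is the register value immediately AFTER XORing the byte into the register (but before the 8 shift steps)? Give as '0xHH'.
Answer: 0x8E

Derivation:
Register before byte 4: 0xC1
Byte 4: 0x4F
0xC1 XOR 0x4F = 0x8E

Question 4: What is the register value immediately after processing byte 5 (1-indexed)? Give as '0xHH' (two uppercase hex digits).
After byte 1 (0x07): reg=0x15
After byte 2 (0xA3): reg=0x0B
After byte 3 (0x93): reg=0xC1
After byte 4 (0x4F): reg=0xA3
After byte 5 (0x78): reg=0x0F

Answer: 0x0F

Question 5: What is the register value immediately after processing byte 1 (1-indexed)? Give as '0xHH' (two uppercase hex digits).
Answer: 0x15

Derivation:
After byte 1 (0x07): reg=0x15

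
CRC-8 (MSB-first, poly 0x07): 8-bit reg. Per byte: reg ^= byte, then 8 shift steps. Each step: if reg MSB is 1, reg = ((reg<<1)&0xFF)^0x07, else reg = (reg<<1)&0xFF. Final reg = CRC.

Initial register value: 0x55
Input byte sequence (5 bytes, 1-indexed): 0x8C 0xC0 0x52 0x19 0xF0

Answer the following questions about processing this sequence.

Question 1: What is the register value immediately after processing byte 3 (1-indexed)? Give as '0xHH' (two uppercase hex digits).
Answer: 0x41

Derivation:
After byte 1 (0x8C): reg=0x01
After byte 2 (0xC0): reg=0x49
After byte 3 (0x52): reg=0x41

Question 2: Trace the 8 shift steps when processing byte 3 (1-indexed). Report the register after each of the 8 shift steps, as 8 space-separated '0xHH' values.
After byte 1 (0x8C): reg=0x01
After byte 2 (0xC0): reg=0x49
Register before byte 3: 0x49
After XOR with byte 0x52: 0x1B

Answer: 0x36 0x6C 0xD8 0xB7 0x69 0xD2 0xA3 0x41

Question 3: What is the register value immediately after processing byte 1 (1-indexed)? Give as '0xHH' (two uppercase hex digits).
Answer: 0x01

Derivation:
After byte 1 (0x8C): reg=0x01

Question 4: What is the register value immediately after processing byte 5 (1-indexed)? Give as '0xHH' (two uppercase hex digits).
After byte 1 (0x8C): reg=0x01
After byte 2 (0xC0): reg=0x49
After byte 3 (0x52): reg=0x41
After byte 4 (0x19): reg=0x8F
After byte 5 (0xF0): reg=0x7A

Answer: 0x7A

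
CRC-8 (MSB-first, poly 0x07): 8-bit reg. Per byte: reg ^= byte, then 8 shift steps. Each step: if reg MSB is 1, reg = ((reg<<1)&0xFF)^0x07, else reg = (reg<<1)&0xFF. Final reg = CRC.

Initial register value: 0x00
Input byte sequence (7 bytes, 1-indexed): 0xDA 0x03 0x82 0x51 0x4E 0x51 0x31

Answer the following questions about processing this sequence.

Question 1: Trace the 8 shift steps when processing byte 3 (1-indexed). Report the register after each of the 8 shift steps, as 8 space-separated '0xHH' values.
After byte 1 (0xDA): reg=0x08
After byte 2 (0x03): reg=0x31
Register before byte 3: 0x31
After XOR with byte 0x82: 0xB3

Answer: 0x61 0xC2 0x83 0x01 0x02 0x04 0x08 0x10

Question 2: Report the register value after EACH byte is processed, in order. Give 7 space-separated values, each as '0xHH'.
0x08 0x31 0x10 0xC0 0xA3 0xD0 0xA9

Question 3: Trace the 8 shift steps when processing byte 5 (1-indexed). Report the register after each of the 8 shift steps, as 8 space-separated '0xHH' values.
After byte 1 (0xDA): reg=0x08
After byte 2 (0x03): reg=0x31
After byte 3 (0x82): reg=0x10
After byte 4 (0x51): reg=0xC0
Register before byte 5: 0xC0
After XOR with byte 0x4E: 0x8E

Answer: 0x1B 0x36 0x6C 0xD8 0xB7 0x69 0xD2 0xA3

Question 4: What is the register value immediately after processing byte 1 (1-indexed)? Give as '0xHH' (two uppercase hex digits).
After byte 1 (0xDA): reg=0x08

Answer: 0x08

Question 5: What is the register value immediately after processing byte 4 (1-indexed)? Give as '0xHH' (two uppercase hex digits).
After byte 1 (0xDA): reg=0x08
After byte 2 (0x03): reg=0x31
After byte 3 (0x82): reg=0x10
After byte 4 (0x51): reg=0xC0

Answer: 0xC0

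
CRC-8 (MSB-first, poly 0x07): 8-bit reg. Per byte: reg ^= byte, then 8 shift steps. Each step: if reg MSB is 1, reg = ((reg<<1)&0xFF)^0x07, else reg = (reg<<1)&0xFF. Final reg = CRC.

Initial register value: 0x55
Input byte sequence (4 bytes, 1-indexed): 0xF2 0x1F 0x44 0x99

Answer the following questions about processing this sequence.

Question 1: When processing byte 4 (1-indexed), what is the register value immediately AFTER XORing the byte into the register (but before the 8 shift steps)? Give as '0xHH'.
Register before byte 4: 0x11
Byte 4: 0x99
0x11 XOR 0x99 = 0x88

Answer: 0x88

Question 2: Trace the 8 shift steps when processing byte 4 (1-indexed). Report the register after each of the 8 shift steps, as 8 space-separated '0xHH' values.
Answer: 0x17 0x2E 0x5C 0xB8 0x77 0xEE 0xDB 0xB1

Derivation:
After byte 1 (0xF2): reg=0x7C
After byte 2 (0x1F): reg=0x2E
After byte 3 (0x44): reg=0x11
Register before byte 4: 0x11
After XOR with byte 0x99: 0x88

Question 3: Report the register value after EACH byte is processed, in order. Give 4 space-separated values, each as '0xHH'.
0x7C 0x2E 0x11 0xB1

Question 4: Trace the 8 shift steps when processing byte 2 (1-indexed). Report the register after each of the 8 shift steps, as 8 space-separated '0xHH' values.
Answer: 0xC6 0x8B 0x11 0x22 0x44 0x88 0x17 0x2E

Derivation:
After byte 1 (0xF2): reg=0x7C
Register before byte 2: 0x7C
After XOR with byte 0x1F: 0x63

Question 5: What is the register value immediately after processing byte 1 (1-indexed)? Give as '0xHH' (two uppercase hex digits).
Answer: 0x7C

Derivation:
After byte 1 (0xF2): reg=0x7C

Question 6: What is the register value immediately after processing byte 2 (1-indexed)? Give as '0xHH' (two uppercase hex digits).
Answer: 0x2E

Derivation:
After byte 1 (0xF2): reg=0x7C
After byte 2 (0x1F): reg=0x2E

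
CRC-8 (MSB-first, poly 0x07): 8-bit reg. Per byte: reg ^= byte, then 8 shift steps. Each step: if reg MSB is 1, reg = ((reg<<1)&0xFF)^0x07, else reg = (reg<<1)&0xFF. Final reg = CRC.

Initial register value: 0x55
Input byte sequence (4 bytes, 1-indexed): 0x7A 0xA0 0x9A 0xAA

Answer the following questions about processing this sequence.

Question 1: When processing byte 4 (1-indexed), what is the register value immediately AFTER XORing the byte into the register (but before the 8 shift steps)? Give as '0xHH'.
Answer: 0x79

Derivation:
Register before byte 4: 0xD3
Byte 4: 0xAA
0xD3 XOR 0xAA = 0x79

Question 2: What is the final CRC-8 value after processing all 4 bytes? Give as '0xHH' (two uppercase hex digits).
After byte 1 (0x7A): reg=0xCD
After byte 2 (0xA0): reg=0x04
After byte 3 (0x9A): reg=0xD3
After byte 4 (0xAA): reg=0x68

Answer: 0x68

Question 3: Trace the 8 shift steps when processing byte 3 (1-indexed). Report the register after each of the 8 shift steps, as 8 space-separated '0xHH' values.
Answer: 0x3B 0x76 0xEC 0xDF 0xB9 0x75 0xEA 0xD3

Derivation:
After byte 1 (0x7A): reg=0xCD
After byte 2 (0xA0): reg=0x04
Register before byte 3: 0x04
After XOR with byte 0x9A: 0x9E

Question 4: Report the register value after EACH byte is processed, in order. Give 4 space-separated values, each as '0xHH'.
0xCD 0x04 0xD3 0x68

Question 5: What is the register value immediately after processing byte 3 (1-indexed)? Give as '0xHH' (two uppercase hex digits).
After byte 1 (0x7A): reg=0xCD
After byte 2 (0xA0): reg=0x04
After byte 3 (0x9A): reg=0xD3

Answer: 0xD3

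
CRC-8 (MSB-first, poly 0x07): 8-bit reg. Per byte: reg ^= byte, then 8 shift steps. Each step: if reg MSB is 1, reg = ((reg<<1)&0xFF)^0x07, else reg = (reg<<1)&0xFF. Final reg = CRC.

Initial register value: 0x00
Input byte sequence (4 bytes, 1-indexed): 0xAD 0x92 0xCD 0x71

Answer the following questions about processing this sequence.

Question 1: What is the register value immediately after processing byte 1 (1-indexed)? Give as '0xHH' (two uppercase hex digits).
After byte 1 (0xAD): reg=0x4A

Answer: 0x4A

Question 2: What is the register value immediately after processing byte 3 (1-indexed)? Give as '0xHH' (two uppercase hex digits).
Answer: 0x7F

Derivation:
After byte 1 (0xAD): reg=0x4A
After byte 2 (0x92): reg=0x06
After byte 3 (0xCD): reg=0x7F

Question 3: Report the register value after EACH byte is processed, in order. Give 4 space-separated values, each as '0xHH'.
0x4A 0x06 0x7F 0x2A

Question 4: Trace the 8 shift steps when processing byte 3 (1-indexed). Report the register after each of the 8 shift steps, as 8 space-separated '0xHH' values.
After byte 1 (0xAD): reg=0x4A
After byte 2 (0x92): reg=0x06
Register before byte 3: 0x06
After XOR with byte 0xCD: 0xCB

Answer: 0x91 0x25 0x4A 0x94 0x2F 0x5E 0xBC 0x7F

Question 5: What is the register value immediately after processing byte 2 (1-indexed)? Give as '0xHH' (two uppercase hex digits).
After byte 1 (0xAD): reg=0x4A
After byte 2 (0x92): reg=0x06

Answer: 0x06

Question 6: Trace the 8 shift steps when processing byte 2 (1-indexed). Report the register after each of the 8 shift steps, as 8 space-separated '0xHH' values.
After byte 1 (0xAD): reg=0x4A
Register before byte 2: 0x4A
After XOR with byte 0x92: 0xD8

Answer: 0xB7 0x69 0xD2 0xA3 0x41 0x82 0x03 0x06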